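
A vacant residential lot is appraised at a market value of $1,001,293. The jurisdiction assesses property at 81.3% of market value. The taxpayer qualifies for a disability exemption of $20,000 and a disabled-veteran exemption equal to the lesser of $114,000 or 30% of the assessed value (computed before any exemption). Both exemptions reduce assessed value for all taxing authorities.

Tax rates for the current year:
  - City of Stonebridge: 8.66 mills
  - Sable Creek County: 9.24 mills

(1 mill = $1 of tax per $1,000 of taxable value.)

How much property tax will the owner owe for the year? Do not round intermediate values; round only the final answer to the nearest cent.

Assessed value = $1,001,293 × 0.813 = $814,051.209
Disabled-veteran exemption = min($114,000, 30% × $814,051.209) = min($114,000, $244,215.3627) = $114,000 (dollar cap binds)
Taxable value = $814,051.209 − $20,000 − $114,000 = $680,051.209
City of Stonebridge: $680,051.209 × 0.00866 = $5,889.24346994
Sable Creek County: $680,051.209 × 0.00924 = $6,283.67317116
Total = $12,172.9166411

$12,172.92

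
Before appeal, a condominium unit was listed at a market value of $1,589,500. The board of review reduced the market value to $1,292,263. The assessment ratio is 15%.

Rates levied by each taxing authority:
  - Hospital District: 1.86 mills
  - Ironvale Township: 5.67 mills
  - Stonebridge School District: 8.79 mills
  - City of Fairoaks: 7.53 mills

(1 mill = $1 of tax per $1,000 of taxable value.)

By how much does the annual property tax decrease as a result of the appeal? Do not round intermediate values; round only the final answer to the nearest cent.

$1,063.37

Old assessed value = $1,589,500 × 0.15 = $238,425
New assessed value = $1,292,263 × 0.15 = $193,839.45
Combined rate = 0.00186 + 0.00567 + 0.00879 + 0.00753 = 0.02385
Old tax = $238,425 × 0.02385 = $5,686.43625
New tax = $193,839.45 × 0.02385 = $4,623.0708825
Reduction = $5,686.43625 − $4,623.0708825 = $1,063.3653675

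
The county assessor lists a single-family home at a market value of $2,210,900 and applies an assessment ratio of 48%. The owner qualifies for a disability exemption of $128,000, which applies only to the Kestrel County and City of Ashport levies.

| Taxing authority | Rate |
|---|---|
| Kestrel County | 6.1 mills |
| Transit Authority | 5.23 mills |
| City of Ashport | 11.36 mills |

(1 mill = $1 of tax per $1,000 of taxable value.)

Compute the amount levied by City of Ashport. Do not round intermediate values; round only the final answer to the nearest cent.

Assessed value = $2,210,900 × 0.48 = $1,061,232
City of Ashport taxable value = $1,061,232 − $128,000 = $933,232
City of Ashport levy = $933,232 × 0.01136 = $10,601.51552

$10,601.52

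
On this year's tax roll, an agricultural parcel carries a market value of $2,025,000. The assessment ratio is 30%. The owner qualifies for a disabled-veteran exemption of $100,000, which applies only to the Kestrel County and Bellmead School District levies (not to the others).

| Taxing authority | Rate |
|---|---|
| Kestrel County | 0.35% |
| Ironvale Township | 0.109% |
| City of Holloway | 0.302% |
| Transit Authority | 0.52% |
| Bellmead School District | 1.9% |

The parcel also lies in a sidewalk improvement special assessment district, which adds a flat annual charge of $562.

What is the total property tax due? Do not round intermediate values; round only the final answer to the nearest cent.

Assessed value = $2,025,000 × 0.3 = $607,500
Kestrel County: ($607,500 − $100,000) × 0.0035 = $507,500 × 0.0035 = $1,776.25
Ironvale Township: $607,500 × 0.00109 = $662.175
City of Holloway: $607,500 × 0.00302 = $1,834.65
Transit Authority: $607,500 × 0.0052 = $3,159
Bellmead School District: ($607,500 − $100,000) × 0.019 = $507,500 × 0.019 = $9,642.5
Levies subtotal = $17,074.575
Total = $17,074.575 + $562 = $17,636.575

$17,636.58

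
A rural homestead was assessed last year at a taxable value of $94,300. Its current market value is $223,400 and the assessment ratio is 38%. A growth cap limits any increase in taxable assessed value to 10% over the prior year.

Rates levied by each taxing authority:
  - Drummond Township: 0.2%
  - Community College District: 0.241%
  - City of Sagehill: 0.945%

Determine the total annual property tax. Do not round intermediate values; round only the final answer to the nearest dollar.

Uncapped assessed value = $223,400 × 0.38 = $84,892
Cap limit = $94,300 × 1.1 = $103,730
Taxable assessed value = min($84,892, $103,730) = $84,892 (cap does not bind)
Drummond Township: $84,892 × 0.002 = $169.784
Community College District: $84,892 × 0.00241 = $204.58972
City of Sagehill: $84,892 × 0.00945 = $802.2294
Total = $1,176.60312

$1,177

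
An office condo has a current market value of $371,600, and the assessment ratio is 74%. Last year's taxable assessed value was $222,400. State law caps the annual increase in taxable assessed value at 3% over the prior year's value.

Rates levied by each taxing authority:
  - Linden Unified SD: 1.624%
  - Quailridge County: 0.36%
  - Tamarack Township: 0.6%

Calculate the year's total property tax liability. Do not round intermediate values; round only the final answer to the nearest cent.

$5,919.22

Uncapped assessed value = $371,600 × 0.74 = $274,984
Cap limit = $222,400 × 1.03 = $229,072
Taxable assessed value = min($274,984, $229,072) = $229,072 (cap binds)
Linden Unified SD: $229,072 × 0.01624 = $3,720.12928
Quailridge County: $229,072 × 0.0036 = $824.6592
Tamarack Township: $229,072 × 0.006 = $1,374.432
Total = $5,919.22048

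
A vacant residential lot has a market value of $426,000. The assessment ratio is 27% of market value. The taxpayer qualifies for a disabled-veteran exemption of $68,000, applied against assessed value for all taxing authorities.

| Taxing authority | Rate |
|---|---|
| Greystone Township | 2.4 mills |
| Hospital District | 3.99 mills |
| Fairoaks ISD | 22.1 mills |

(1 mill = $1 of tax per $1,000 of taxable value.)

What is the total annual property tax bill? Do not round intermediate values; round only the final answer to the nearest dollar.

$1,340

Assessed value = $426,000 × 0.27 = $115,020
Taxable value = $115,020 − $68,000 = $47,020
Greystone Township: $47,020 × 0.0024 = $112.848
Hospital District: $47,020 × 0.00399 = $187.6098
Fairoaks ISD: $47,020 × 0.0221 = $1,039.142
Total = $112.848 + $187.6098 + $1,039.142 = $1,339.5998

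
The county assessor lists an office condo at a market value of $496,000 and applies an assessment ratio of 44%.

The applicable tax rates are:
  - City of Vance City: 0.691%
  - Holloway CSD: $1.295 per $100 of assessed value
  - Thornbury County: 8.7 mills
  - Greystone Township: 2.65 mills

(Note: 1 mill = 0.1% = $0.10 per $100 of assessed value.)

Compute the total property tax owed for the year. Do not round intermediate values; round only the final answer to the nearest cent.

Assessed value = $496,000 × 0.44 = $218,240
City of Vance City: $218,240 × 0.00691 = $1,508.0384
Holloway CSD: $218,240 × 0.01295 = $2,826.208
Thornbury County: $218,240 × 0.0087 = $1,898.688
Greystone Township: $218,240 × 0.00265 = $578.336
Total = $6,811.2704

$6,811.27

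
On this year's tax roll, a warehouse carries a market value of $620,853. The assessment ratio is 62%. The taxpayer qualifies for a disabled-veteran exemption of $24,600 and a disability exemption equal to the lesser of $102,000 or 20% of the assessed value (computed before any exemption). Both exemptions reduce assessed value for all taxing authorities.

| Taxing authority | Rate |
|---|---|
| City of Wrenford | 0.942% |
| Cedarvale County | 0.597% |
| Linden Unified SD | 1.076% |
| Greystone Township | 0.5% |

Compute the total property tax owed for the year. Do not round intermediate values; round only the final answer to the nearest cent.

Assessed value = $620,853 × 0.62 = $384,928.86
Disability exemption = min($102,000, 20% × $384,928.86) = min($102,000, $76,985.772) = $76,985.772 (percentage binds)
Taxable value = $384,928.86 − $24,600 − $76,985.772 = $283,343.088
City of Wrenford: $283,343.088 × 0.00942 = $2,669.09188896
Cedarvale County: $283,343.088 × 0.00597 = $1,691.55823536
Linden Unified SD: $283,343.088 × 0.01076 = $3,048.77162688
Greystone Township: $283,343.088 × 0.005 = $1,416.71544
Total = $8,826.1371912

$8,826.14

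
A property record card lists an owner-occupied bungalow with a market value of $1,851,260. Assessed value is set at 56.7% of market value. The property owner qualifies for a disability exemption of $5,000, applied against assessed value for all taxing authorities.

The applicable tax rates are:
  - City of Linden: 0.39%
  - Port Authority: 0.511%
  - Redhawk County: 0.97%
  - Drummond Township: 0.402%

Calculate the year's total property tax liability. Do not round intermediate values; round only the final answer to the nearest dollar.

Assessed value = $1,851,260 × 0.567 = $1,049,664.42
Taxable value = $1,049,664.42 − $5,000 = $1,044,664.42
City of Linden: $1,044,664.42 × 0.0039 = $4,074.191238
Port Authority: $1,044,664.42 × 0.00511 = $5,338.2351862
Redhawk County: $1,044,664.42 × 0.0097 = $10,133.244874
Drummond Township: $1,044,664.42 × 0.00402 = $4,199.5509684
Total = $4,074.191238 + $5,338.2351862 + $10,133.244874 + $4,199.5509684 = $23,745.2222666

$23,745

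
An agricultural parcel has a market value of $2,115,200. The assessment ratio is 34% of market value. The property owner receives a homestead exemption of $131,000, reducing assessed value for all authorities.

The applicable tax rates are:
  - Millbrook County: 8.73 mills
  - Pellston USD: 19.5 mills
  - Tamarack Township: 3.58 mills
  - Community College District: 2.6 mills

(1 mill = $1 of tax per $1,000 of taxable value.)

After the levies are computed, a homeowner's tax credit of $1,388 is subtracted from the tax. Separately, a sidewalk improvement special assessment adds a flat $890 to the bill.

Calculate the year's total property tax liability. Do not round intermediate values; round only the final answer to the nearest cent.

$19,740.86

Assessed value = $2,115,200 × 0.34 = $719,168
Taxable value = $719,168 − $131,000 = $588,168
Millbrook County: $588,168 × 0.00873 = $5,134.70664
Pellston USD: $588,168 × 0.0195 = $11,469.276
Tamarack Township: $588,168 × 0.00358 = $2,105.64144
Community College District: $588,168 × 0.0026 = $1,529.2368
Levies subtotal = $20,238.86088
After credit = $20,238.86088 − $1,388 = $18,850.86088
Total = $18,850.86088 + $890 = $19,740.86088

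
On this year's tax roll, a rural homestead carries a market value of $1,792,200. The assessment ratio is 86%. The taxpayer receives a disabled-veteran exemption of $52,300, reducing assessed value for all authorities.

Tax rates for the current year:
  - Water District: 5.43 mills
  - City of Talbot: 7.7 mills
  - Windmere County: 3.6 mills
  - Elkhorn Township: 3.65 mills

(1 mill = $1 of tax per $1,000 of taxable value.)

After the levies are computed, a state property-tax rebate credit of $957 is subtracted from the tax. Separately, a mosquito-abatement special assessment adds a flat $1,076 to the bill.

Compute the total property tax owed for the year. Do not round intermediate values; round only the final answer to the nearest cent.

Assessed value = $1,792,200 × 0.86 = $1,541,292
Taxable value = $1,541,292 − $52,300 = $1,488,992
Water District: $1,488,992 × 0.00543 = $8,085.22656
City of Talbot: $1,488,992 × 0.0077 = $11,465.2384
Windmere County: $1,488,992 × 0.0036 = $5,360.3712
Elkhorn Township: $1,488,992 × 0.00365 = $5,434.8208
Levies subtotal = $30,345.65696
After credit = $30,345.65696 − $957 = $29,388.65696
Total = $29,388.65696 + $1,076 = $30,464.65696

$30,464.66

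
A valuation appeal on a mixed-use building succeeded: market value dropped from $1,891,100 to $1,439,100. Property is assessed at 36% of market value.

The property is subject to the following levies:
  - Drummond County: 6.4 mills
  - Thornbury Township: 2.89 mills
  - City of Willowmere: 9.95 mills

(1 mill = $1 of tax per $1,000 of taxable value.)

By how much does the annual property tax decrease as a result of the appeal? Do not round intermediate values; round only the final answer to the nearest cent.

Old assessed value = $1,891,100 × 0.36 = $680,796
New assessed value = $1,439,100 × 0.36 = $518,076
Combined rate = 0.0064 + 0.00289 + 0.00995 = 0.01924
Old tax = $680,796 × 0.01924 = $13,098.51504
New tax = $518,076 × 0.01924 = $9,967.78224
Reduction = $13,098.51504 − $9,967.78224 = $3,130.7328

$3,130.73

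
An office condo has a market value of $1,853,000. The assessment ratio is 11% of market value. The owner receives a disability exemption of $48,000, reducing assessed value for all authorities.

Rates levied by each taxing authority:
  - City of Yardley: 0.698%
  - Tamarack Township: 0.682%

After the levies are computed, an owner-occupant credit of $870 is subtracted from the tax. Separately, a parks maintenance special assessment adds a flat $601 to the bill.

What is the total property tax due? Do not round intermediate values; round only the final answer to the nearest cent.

Assessed value = $1,853,000 × 0.11 = $203,830
Taxable value = $203,830 − $48,000 = $155,830
City of Yardley: $155,830 × 0.00698 = $1,087.6934
Tamarack Township: $155,830 × 0.00682 = $1,062.7606
Levies subtotal = $2,150.454
After credit = $2,150.454 − $870 = $1,280.454
Total = $1,280.454 + $601 = $1,881.454

$1,881.45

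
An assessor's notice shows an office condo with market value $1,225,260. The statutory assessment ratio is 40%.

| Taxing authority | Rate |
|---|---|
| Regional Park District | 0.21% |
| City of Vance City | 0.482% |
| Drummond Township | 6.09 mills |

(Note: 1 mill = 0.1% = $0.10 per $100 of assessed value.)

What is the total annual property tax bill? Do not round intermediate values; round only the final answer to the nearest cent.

$6,376.25

Assessed value = $1,225,260 × 0.4 = $490,104
Regional Park District: $490,104 × 0.0021 = $1,029.2184
City of Vance City: $490,104 × 0.00482 = $2,362.30128
Drummond Township: $490,104 × 0.00609 = $2,984.73336
Total = $6,376.25304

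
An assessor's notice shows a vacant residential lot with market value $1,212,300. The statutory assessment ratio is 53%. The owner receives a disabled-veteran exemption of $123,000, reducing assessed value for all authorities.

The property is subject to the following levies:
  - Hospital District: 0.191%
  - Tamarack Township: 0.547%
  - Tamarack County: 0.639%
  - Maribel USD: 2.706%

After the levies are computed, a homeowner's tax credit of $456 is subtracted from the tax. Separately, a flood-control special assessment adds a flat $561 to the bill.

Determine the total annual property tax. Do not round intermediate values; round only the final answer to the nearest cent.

$21,316.96

Assessed value = $1,212,300 × 0.53 = $642,519
Taxable value = $642,519 − $123,000 = $519,519
Hospital District: $519,519 × 0.00191 = $992.28129
Tamarack Township: $519,519 × 0.00547 = $2,841.76893
Tamarack County: $519,519 × 0.00639 = $3,319.72641
Maribel USD: $519,519 × 0.02706 = $14,058.18414
Levies subtotal = $21,211.96077
After credit = $21,211.96077 − $456 = $20,755.96077
Total = $20,755.96077 + $561 = $21,316.96077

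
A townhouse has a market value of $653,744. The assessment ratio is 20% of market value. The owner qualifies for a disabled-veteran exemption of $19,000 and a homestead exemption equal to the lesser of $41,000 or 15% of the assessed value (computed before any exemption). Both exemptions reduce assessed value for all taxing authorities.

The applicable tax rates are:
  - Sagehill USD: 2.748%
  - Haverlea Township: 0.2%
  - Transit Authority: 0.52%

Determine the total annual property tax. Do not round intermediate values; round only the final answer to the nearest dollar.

$3,195

Assessed value = $653,744 × 0.2 = $130,748.8
Homestead exemption = min($41,000, 15% × $130,748.8) = min($41,000, $19,612.32) = $19,612.32 (percentage binds)
Taxable value = $130,748.8 − $19,000 − $19,612.32 = $92,136.48
Sagehill USD: $92,136.48 × 0.02748 = $2,531.9104704
Haverlea Township: $92,136.48 × 0.002 = $184.27296
Transit Authority: $92,136.48 × 0.0052 = $479.109696
Total = $3,195.2931264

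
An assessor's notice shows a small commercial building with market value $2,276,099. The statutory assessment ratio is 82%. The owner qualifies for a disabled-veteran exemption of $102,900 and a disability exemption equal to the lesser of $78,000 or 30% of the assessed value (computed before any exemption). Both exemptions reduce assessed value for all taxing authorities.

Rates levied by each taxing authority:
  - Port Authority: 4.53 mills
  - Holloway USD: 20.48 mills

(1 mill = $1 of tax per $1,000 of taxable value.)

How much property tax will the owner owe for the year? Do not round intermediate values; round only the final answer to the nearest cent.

Assessed value = $2,276,099 × 0.82 = $1,866,401.18
Disability exemption = min($78,000, 30% × $1,866,401.18) = min($78,000, $559,920.354) = $78,000 (dollar cap binds)
Taxable value = $1,866,401.18 − $102,900 − $78,000 = $1,685,501.18
Port Authority: $1,685,501.18 × 0.00453 = $7,635.3203454
Holloway USD: $1,685,501.18 × 0.02048 = $34,519.0641664
Total = $42,154.3845118

$42,154.38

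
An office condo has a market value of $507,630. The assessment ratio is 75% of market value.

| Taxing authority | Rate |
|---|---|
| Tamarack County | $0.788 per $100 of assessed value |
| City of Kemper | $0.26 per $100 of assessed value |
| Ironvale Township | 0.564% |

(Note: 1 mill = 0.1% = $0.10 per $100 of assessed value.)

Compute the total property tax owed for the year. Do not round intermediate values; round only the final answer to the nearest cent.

$6,137.25

Assessed value = $507,630 × 0.75 = $380,722.5
Tamarack County: $380,722.5 × 0.00788 = $3,000.0933
City of Kemper: $380,722.5 × 0.0026 = $989.8785
Ironvale Township: $380,722.5 × 0.00564 = $2,147.2749
Total = $6,137.2467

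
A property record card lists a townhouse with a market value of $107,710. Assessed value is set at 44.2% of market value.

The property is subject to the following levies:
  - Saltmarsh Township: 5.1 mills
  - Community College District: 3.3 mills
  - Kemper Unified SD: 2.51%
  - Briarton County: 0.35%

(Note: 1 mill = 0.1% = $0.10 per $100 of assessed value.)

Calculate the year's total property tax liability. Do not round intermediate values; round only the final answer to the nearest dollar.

Assessed value = $107,710 × 0.442 = $47,607.82
Saltmarsh Township: $47,607.82 × 0.0051 = $242.799882
Community College District: $47,607.82 × 0.0033 = $157.105806
Kemper Unified SD: $47,607.82 × 0.0251 = $1,194.956282
Briarton County: $47,607.82 × 0.0035 = $166.62737
Total = $1,761.48934

$1,761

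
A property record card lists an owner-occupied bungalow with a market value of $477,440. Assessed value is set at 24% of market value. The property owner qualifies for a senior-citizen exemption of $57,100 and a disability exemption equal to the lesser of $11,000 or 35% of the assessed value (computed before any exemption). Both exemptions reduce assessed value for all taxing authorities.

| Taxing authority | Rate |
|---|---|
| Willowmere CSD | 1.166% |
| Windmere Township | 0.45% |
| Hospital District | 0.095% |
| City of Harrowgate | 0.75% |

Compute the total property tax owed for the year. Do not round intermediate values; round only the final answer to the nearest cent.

Assessed value = $477,440 × 0.24 = $114,585.6
Disability exemption = min($11,000, 35% × $114,585.6) = min($11,000, $40,104.96) = $11,000 (dollar cap binds)
Taxable value = $114,585.6 − $57,100 − $11,000 = $46,485.6
Willowmere CSD: $46,485.6 × 0.01166 = $542.022096
Windmere Township: $46,485.6 × 0.0045 = $209.1852
Hospital District: $46,485.6 × 0.00095 = $44.16132
City of Harrowgate: $46,485.6 × 0.0075 = $348.642
Total = $1,144.010616

$1,144.01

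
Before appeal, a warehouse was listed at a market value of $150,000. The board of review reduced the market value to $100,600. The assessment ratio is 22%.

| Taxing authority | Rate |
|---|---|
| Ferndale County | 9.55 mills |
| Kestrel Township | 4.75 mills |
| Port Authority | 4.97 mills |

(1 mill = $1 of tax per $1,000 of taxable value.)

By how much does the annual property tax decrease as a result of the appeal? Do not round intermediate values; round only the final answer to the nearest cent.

$209.43

Old assessed value = $150,000 × 0.22 = $33,000
New assessed value = $100,600 × 0.22 = $22,132
Combined rate = 0.00955 + 0.00475 + 0.00497 = 0.01927
Old tax = $33,000 × 0.01927 = $635.91
New tax = $22,132 × 0.01927 = $426.48364
Reduction = $635.91 − $426.48364 = $209.42636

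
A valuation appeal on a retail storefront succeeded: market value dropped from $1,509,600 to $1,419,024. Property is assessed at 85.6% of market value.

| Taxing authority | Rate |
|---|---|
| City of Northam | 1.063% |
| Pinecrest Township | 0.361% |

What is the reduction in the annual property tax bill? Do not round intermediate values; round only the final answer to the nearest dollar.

$1,104

Old assessed value = $1,509,600 × 0.856 = $1,292,217.6
New assessed value = $1,419,024 × 0.856 = $1,214,684.544
Combined rate = 0.01063 + 0.00361 = 0.01424
Old tax = $1,292,217.6 × 0.01424 = $18,401.178624
New tax = $1,214,684.544 × 0.01424 = $17,297.10790656
Reduction = $18,401.178624 − $17,297.10790656 = $1,104.07071744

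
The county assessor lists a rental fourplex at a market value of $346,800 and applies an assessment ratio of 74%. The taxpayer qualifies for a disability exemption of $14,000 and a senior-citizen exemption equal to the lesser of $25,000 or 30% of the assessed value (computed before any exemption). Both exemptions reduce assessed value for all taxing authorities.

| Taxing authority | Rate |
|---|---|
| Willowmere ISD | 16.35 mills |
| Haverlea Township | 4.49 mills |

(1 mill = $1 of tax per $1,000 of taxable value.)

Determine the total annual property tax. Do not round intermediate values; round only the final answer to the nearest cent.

$4,535.45

Assessed value = $346,800 × 0.74 = $256,632
Senior-citizen exemption = min($25,000, 30% × $256,632) = min($25,000, $76,989.6) = $25,000 (dollar cap binds)
Taxable value = $256,632 − $14,000 − $25,000 = $217,632
Willowmere ISD: $217,632 × 0.01635 = $3,558.2832
Haverlea Township: $217,632 × 0.00449 = $977.16768
Total = $4,535.45088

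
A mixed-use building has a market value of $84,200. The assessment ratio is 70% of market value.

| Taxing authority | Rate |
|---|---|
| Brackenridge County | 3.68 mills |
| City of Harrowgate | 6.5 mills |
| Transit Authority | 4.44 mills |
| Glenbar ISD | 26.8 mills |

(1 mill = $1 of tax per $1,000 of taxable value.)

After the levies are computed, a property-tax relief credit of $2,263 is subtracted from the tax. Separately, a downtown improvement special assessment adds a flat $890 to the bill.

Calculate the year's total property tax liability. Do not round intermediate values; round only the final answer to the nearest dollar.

$1,068

Assessed value = $84,200 × 0.7 = $58,940
Brackenridge County: $58,940 × 0.00368 = $216.8992
City of Harrowgate: $58,940 × 0.0065 = $383.11
Transit Authority: $58,940 × 0.00444 = $261.6936
Glenbar ISD: $58,940 × 0.0268 = $1,579.592
Levies subtotal = $2,441.2948
After credit = $2,441.2948 − $2,263 = $178.2948
Total = $178.2948 + $890 = $1,068.2948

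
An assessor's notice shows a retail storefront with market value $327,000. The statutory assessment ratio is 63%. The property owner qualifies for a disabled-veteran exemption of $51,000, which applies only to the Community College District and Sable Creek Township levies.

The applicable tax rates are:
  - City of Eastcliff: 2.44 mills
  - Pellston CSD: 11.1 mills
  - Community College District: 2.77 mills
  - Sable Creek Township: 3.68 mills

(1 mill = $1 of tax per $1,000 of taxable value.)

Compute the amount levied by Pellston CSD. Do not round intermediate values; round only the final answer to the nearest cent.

$2,286.71

Assessed value = $327,000 × 0.63 = $206,010
Pellston CSD taxable value = $206,010 (exemption does not apply)
Pellston CSD levy = $206,010 × 0.0111 = $2,286.711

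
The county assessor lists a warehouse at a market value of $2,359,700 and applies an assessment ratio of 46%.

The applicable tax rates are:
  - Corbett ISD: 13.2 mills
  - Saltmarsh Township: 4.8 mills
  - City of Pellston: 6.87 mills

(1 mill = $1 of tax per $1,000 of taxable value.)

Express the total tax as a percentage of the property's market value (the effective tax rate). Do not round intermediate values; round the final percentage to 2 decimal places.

1.14%

Assessed value = $2,359,700 × 0.46 = $1,085,462
Corbett ISD: $1,085,462 × 0.0132 = $14,328.0984
Saltmarsh Township: $1,085,462 × 0.0048 = $5,210.2176
City of Pellston: $1,085,462 × 0.00687 = $7,457.12394
Total tax = $26,995.43994
Effective rate = $26,995.43994 ÷ $2,359,700 = 1.14% of market value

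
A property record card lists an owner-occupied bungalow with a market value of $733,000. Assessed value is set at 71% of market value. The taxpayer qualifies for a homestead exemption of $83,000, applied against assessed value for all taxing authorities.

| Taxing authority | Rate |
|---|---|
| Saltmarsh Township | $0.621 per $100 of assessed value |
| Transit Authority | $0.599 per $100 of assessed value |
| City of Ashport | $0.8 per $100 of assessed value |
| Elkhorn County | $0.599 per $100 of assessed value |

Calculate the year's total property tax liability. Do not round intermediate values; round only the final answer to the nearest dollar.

$11,456

Assessed value = $733,000 × 0.71 = $520,430
Taxable value = $520,430 − $83,000 = $437,430
Saltmarsh Township: $437,430 × 0.00621 = $2,716.4403
Transit Authority: $437,430 × 0.00599 = $2,620.2057
City of Ashport: $437,430 × 0.008 = $3,499.44
Elkhorn County: $437,430 × 0.00599 = $2,620.2057
Total = $2,716.4403 + $2,620.2057 + $3,499.44 + $2,620.2057 = $11,456.2917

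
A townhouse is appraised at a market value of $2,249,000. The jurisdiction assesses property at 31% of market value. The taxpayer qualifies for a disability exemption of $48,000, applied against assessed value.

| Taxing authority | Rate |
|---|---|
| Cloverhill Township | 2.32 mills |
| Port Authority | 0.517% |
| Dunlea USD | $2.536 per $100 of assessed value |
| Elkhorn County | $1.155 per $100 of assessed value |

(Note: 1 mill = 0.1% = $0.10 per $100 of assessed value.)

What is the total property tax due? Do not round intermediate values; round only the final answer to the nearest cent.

$28,824.04

Assessed value = $2,249,000 × 0.31 = $697,190
Taxable value = $697,190 − $48,000 = $649,190
Cloverhill Township: $649,190 × 0.00232 = $1,506.1208
Port Authority: $649,190 × 0.00517 = $3,356.3123
Dunlea USD: $649,190 × 0.02536 = $16,463.4584
Elkhorn County: $649,190 × 0.01155 = $7,498.1445
Total = $28,824.036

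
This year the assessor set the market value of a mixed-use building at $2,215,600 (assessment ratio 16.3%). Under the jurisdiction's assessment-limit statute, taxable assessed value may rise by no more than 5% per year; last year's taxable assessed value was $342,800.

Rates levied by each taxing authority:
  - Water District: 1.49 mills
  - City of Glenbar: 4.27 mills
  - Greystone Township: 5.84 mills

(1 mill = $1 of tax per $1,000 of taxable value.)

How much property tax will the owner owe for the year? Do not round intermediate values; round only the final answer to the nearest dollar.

$4,175

Uncapped assessed value = $2,215,600 × 0.163 = $361,142.8
Cap limit = $342,800 × 1.05 = $359,940
Taxable assessed value = min($361,142.8, $359,940) = $359,940 (cap binds)
Water District: $359,940 × 0.00149 = $536.3106
City of Glenbar: $359,940 × 0.00427 = $1,536.9438
Greystone Township: $359,940 × 0.00584 = $2,102.0496
Total = $4,175.304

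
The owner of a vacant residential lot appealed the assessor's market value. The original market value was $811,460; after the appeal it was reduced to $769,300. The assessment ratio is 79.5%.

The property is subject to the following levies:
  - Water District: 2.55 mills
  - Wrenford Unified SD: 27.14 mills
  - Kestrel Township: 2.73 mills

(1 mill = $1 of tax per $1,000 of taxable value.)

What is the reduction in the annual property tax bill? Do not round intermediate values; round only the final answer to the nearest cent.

Old assessed value = $811,460 × 0.795 = $645,110.7
New assessed value = $769,300 × 0.795 = $611,593.5
Combined rate = 0.00255 + 0.02714 + 0.00273 = 0.03242
Old tax = $645,110.7 × 0.03242 = $20,914.488894
New tax = $611,593.5 × 0.03242 = $19,827.86127
Reduction = $20,914.488894 − $19,827.86127 = $1,086.627624

$1,086.63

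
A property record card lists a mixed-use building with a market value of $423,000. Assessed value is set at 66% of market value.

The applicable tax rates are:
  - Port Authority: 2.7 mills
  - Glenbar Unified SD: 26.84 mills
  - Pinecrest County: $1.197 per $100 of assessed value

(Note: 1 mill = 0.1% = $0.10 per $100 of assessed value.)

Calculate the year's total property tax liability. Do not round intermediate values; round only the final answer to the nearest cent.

$11,588.76

Assessed value = $423,000 × 0.66 = $279,180
Port Authority: $279,180 × 0.0027 = $753.786
Glenbar Unified SD: $279,180 × 0.02684 = $7,493.1912
Pinecrest County: $279,180 × 0.01197 = $3,341.7846
Total = $11,588.7618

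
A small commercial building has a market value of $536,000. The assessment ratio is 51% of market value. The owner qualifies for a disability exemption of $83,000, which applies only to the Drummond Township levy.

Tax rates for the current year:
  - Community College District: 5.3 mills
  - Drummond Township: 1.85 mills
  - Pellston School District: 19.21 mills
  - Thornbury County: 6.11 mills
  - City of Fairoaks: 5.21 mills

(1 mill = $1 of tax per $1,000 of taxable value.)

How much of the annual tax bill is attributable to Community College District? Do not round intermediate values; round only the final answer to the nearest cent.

Assessed value = $536,000 × 0.51 = $273,360
Community College District taxable value = $273,360 (exemption does not apply)
Community College District levy = $273,360 × 0.0053 = $1,448.808

$1,448.81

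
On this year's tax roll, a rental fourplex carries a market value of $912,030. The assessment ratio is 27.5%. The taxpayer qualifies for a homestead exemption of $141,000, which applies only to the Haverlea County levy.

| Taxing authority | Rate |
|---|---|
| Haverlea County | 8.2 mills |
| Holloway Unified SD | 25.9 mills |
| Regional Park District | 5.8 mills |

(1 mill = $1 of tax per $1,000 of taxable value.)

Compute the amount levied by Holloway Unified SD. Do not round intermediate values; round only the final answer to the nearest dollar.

Assessed value = $912,030 × 0.275 = $250,808.25
Holloway Unified SD taxable value = $250,808.25 (exemption does not apply)
Holloway Unified SD levy = $250,808.25 × 0.0259 = $6,495.933675

$6,496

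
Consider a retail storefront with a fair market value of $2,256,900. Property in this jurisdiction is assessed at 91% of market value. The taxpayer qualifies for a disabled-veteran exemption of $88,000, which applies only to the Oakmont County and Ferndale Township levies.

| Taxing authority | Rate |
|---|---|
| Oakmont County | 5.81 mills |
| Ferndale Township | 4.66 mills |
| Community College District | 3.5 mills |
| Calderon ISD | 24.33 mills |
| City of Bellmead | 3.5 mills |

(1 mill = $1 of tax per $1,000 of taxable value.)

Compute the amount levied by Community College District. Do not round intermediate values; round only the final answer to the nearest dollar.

Assessed value = $2,256,900 × 0.91 = $2,053,779
Community College District taxable value = $2,053,779 (exemption does not apply)
Community College District levy = $2,053,779 × 0.0035 = $7,188.2265

$7,188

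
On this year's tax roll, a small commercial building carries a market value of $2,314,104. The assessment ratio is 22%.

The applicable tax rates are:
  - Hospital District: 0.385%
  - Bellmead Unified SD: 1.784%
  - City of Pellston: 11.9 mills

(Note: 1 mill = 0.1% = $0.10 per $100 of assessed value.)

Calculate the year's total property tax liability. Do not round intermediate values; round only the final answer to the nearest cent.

$17,100.77

Assessed value = $2,314,104 × 0.22 = $509,102.88
Hospital District: $509,102.88 × 0.00385 = $1,960.046088
Bellmead Unified SD: $509,102.88 × 0.01784 = $9,082.3953792
City of Pellston: $509,102.88 × 0.0119 = $6,058.324272
Total = $17,100.7657392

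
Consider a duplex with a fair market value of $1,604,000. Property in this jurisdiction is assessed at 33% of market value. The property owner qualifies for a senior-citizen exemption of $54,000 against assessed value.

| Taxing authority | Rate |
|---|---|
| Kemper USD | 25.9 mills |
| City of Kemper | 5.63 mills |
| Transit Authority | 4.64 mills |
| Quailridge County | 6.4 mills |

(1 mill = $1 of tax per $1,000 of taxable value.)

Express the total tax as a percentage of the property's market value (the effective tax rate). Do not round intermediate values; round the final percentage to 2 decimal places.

Assessed value = $1,604,000 × 0.33 = $529,320
Taxable value = $529,320 − $54,000 = $475,320
Kemper USD: $475,320 × 0.0259 = $12,310.788
City of Kemper: $475,320 × 0.00563 = $2,676.0516
Transit Authority: $475,320 × 0.00464 = $2,205.4848
Quailridge County: $475,320 × 0.0064 = $3,042.048
Total tax = $20,234.3724
Effective rate = $20,234.3724 ÷ $1,604,000 = 1.26% of market value

1.26%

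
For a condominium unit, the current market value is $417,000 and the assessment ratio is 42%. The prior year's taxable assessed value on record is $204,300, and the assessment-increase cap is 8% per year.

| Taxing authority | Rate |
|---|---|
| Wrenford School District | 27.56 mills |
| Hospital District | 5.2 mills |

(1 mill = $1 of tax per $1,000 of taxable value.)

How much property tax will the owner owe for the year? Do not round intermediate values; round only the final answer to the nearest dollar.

$5,738

Uncapped assessed value = $417,000 × 0.42 = $175,140
Cap limit = $204,300 × 1.08 = $220,644
Taxable assessed value = min($175,140, $220,644) = $175,140 (cap does not bind)
Wrenford School District: $175,140 × 0.02756 = $4,826.8584
Hospital District: $175,140 × 0.0052 = $910.728
Total = $5,737.5864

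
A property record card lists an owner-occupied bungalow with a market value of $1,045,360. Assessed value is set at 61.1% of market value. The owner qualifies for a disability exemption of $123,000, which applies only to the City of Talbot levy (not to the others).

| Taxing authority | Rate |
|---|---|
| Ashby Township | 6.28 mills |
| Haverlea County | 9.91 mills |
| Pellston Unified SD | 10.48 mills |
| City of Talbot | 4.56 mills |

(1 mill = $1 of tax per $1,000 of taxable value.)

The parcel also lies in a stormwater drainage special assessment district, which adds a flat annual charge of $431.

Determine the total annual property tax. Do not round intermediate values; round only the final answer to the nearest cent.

Assessed value = $1,045,360 × 0.611 = $638,714.96
Ashby Township: $638,714.96 × 0.00628 = $4,011.1299488
Haverlea County: $638,714.96 × 0.00991 = $6,329.6652536
Pellston Unified SD: $638,714.96 × 0.01048 = $6,693.7327808
City of Talbot: ($638,714.96 − $123,000) × 0.00456 = $515,714.96 × 0.00456 = $2,351.6602176
Levies subtotal = $19,386.1882008
Total = $19,386.1882008 + $431 = $19,817.1882008

$19,817.19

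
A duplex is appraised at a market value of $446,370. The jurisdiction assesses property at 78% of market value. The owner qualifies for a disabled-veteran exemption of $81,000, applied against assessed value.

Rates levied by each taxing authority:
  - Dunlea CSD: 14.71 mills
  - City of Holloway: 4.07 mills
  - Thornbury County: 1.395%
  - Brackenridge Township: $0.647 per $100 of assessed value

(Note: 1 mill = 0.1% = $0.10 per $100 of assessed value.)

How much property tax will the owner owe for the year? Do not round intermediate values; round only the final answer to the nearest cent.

Assessed value = $446,370 × 0.78 = $348,168.6
Taxable value = $348,168.6 − $81,000 = $267,168.6
Dunlea CSD: $267,168.6 × 0.01471 = $3,930.050106
City of Holloway: $267,168.6 × 0.00407 = $1,087.376202
Thornbury County: $267,168.6 × 0.01395 = $3,727.00197
Brackenridge Township: $267,168.6 × 0.00647 = $1,728.580842
Total = $10,473.00912

$10,473.01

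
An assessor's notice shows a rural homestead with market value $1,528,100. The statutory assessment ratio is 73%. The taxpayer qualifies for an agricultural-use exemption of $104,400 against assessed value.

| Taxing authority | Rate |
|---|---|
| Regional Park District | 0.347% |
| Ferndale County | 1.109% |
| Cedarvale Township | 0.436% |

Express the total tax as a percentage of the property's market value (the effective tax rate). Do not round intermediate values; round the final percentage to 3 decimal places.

Assessed value = $1,528,100 × 0.73 = $1,115,513
Taxable value = $1,115,513 − $104,400 = $1,011,113
Regional Park District: $1,011,113 × 0.00347 = $3,508.56211
Ferndale County: $1,011,113 × 0.01109 = $11,213.24317
Cedarvale Township: $1,011,113 × 0.00436 = $4,408.45268
Total tax = $19,130.25796
Effective rate = $19,130.25796 ÷ $1,528,100 = 1.252% of market value

1.252%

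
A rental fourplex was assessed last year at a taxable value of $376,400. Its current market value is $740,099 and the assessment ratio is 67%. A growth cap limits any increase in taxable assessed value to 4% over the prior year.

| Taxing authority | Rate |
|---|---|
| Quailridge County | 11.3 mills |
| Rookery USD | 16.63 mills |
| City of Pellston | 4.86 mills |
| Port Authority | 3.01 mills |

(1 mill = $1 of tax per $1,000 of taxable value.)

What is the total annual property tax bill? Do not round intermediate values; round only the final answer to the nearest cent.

Uncapped assessed value = $740,099 × 0.67 = $495,866.33
Cap limit = $376,400 × 1.04 = $391,456
Taxable assessed value = min($495,866.33, $391,456) = $391,456 (cap binds)
Quailridge County: $391,456 × 0.0113 = $4,423.4528
Rookery USD: $391,456 × 0.01663 = $6,509.91328
City of Pellston: $391,456 × 0.00486 = $1,902.47616
Port Authority: $391,456 × 0.00301 = $1,178.28256
Total = $14,014.1248

$14,014.12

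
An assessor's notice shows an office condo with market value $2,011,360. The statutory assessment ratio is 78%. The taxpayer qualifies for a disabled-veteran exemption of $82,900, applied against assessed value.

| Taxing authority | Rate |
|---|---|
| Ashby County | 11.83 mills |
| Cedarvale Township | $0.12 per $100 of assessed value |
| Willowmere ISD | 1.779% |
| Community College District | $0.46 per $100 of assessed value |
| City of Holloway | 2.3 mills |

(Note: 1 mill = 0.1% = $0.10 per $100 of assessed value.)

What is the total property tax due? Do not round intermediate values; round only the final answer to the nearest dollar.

$56,050

Assessed value = $2,011,360 × 0.78 = $1,568,860.8
Taxable value = $1,568,860.8 − $82,900 = $1,485,960.8
Ashby County: $1,485,960.8 × 0.01183 = $17,578.916264
Cedarvale Township: $1,485,960.8 × 0.0012 = $1,783.15296
Willowmere ISD: $1,485,960.8 × 0.01779 = $26,435.242632
Community College District: $1,485,960.8 × 0.0046 = $6,835.41968
City of Holloway: $1,485,960.8 × 0.0023 = $3,417.70984
Total = $56,050.441376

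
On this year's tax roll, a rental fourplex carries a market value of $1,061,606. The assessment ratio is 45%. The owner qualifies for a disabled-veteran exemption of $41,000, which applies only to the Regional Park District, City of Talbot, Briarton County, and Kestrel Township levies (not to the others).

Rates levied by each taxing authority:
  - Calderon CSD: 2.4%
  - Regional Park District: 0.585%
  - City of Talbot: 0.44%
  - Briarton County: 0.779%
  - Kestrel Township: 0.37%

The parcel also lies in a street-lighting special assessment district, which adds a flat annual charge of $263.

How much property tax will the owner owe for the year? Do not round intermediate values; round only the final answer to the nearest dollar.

$21,223

Assessed value = $1,061,606 × 0.45 = $477,722.7
Calderon CSD: $477,722.7 × 0.024 = $11,465.3448
Regional Park District: ($477,722.7 − $41,000) × 0.00585 = $436,722.7 × 0.00585 = $2,554.827795
City of Talbot: ($477,722.7 − $41,000) × 0.0044 = $436,722.7 × 0.0044 = $1,921.57988
Briarton County: ($477,722.7 − $41,000) × 0.00779 = $436,722.7 × 0.00779 = $3,402.069833
Kestrel Township: ($477,722.7 − $41,000) × 0.0037 = $436,722.7 × 0.0037 = $1,615.87399
Levies subtotal = $20,959.696298
Total = $20,959.696298 + $263 = $21,222.696298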